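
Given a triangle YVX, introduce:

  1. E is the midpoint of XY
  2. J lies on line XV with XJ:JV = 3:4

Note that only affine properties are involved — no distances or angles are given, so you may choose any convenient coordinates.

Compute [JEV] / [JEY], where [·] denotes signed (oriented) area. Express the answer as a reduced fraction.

[JEV]:[JEY] = 4/3

Set Y = (0, 0), V = (1, 0), X = (0, 1); any affine frame gives the same invariant.
1. E is the midpoint of XY ⇒ E = (0, 1/2)
2. J lies on line XV with XJ:JV = 3:4 ⇒ J = (3/7, 4/7)
2·[JEV] = 2/7, 2·[JEY] = 3/14
[JEV]:[JEY] = 2/7:3/14 = 4/3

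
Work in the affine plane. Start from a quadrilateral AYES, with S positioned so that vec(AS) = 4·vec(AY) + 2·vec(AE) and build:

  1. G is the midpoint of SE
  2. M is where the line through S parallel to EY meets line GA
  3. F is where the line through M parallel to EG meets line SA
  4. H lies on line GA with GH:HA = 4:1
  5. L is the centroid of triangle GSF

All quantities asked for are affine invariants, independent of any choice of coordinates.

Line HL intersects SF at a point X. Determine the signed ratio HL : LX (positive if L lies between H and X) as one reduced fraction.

Set A = (0, 0), Y = (1, 0), E = (0, 1), S = (4, 2); any affine frame gives the same invariant.
1. G is the midpoint of SE ⇒ G = (2, 3/2)
2. M is where the line through S parallel to EY meets line GA ⇒ M = (24/7, 18/7)
3. F is where the line through M parallel to EG meets line SA ⇒ F = (48/7, 24/7)
4. H lies on line GA with GH:HA = 4:1 ⇒ H = (2/5, 3/10)
5. L is the centroid of triangle GSF ⇒ L = (30/7, 97/42)
line HL meets SF at X = (-38/7, -19/7)
L = H + t·(X−H) with t = -2/3, so HL:LX = -2/3:5/3

HL:LX = -2/5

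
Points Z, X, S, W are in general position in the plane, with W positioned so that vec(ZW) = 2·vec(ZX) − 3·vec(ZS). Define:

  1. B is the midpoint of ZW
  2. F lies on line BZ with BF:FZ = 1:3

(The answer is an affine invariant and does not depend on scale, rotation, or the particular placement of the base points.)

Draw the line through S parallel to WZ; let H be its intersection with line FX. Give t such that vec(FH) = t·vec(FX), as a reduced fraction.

Choose coordinates Z = (0, 0), X = (1, 0), S = (0, 1), W = (2, -3).
1. B is the midpoint of ZW ⇒ B = (1, -3/2)
2. F lies on line BZ with BF:FZ = 1:3 ⇒ F = (3/4, -9/8)
through S parallel to WZ: direction (-2, 3); meets FX at H = (11/12, -3/8)
H = F + t·(X−F) with t = 2/3

t = 2/3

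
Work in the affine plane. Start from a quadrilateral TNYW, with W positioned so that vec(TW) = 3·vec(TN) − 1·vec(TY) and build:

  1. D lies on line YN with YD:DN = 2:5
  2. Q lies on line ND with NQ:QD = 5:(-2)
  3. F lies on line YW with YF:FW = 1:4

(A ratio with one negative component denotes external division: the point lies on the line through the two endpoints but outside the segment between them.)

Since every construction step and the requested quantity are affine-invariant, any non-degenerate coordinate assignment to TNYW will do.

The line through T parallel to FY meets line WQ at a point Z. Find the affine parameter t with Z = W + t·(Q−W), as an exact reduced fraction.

t = -63/4

Set T = (0, 0), N = (1, 0), Y = (0, 1), W = (3, -1); any affine frame gives the same invariant.
1. D lies on line YN with YD:DN = 2:5 ⇒ D = (2/7, 5/7)
2. Q lies on line ND with NQ:QD = 5:(-2) ⇒ Q = (-4/21, 25/21)
3. F lies on line YW with YF:FW = 1:4 ⇒ F = (3/5, 3/5)
through T parallel to FY: direction (-3/5, 2/5); meets WQ at Z = (213/4, -71/2)
Z = W + t·(Q−W) with t = -63/4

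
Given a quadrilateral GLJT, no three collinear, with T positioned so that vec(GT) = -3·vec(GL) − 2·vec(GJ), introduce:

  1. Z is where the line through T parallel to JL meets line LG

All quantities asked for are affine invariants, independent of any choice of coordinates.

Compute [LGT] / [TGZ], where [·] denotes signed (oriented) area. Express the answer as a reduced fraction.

Work in coordinates with G = (0, 0), L = (1, 0), J = (0, 1), T = (-3, -2).
1. Z is where the line through T parallel to JL meets line LG ⇒ Z = (-5, 0)
2·[LGT] = 2, 2·[TGZ] = 10
[LGT]:[TGZ] = 2:10 = 1/5

[LGT]:[TGZ] = 1/5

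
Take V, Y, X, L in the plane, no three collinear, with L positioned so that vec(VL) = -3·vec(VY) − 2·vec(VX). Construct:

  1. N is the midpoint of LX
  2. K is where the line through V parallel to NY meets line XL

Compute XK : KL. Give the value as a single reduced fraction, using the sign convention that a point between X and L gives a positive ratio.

Assign V = (0, 0), Y = (1, 0), X = (0, 1), L = (-3, -2) — the answer is frame-independent, so this choice is without loss of generality.
1. N is the midpoint of LX ⇒ N = (-3/2, -1/2)
2. K is where the line through V parallel to NY meets line XL ⇒ K = (-5/4, -1/4)
K = X + t·(L−X) with t = 5/12, so XK:KL = t:(1−t) = 5/12:7/12

XK:KL = 5/7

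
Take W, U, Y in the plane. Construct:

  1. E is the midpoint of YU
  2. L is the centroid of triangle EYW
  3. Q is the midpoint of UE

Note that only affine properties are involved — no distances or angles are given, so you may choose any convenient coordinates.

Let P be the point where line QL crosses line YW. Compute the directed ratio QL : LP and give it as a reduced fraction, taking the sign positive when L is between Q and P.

QL:LP = 7/2

Choose coordinates W = (0, 0), U = (1, 0), Y = (0, 1).
1. E is the midpoint of YU ⇒ E = (1/2, 1/2)
2. L is the centroid of triangle EYW ⇒ L = (1/6, 1/2)
3. Q is the midpoint of UE ⇒ Q = (3/4, 1/4)
line QL meets YW at P = (0, 4/7)
L = Q + t·(P−Q) with t = 7/9, so QL:LP = 7/9:2/9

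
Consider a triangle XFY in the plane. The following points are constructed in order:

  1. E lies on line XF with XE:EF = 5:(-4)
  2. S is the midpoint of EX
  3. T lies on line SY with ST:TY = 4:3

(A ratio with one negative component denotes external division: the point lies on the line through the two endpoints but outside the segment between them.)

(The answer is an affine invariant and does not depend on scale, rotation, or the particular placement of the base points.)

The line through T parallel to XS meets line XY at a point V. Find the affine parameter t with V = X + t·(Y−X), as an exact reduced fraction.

t = 4/7

Set X = (0, 0), F = (1, 0), Y = (0, 1); any affine frame gives the same invariant.
1. E lies on line XF with XE:EF = 5:(-4) ⇒ E = (5, 0)
2. S is the midpoint of EX ⇒ S = (5/2, 0)
3. T lies on line SY with ST:TY = 4:3 ⇒ T = (15/14, 4/7)
through T parallel to XS: direction (5/2, 0); meets XY at V = (0, 4/7)
V = X + t·(Y−X) with t = 4/7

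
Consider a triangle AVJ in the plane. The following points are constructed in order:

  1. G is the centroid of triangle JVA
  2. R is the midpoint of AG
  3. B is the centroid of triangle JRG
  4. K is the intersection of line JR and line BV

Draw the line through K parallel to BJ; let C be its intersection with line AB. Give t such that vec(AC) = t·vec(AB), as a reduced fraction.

t = 9/11

Assign A = (0, 0), V = (1, 0), J = (0, 1) — the answer is frame-independent, so this choice is without loss of generality.
1. G is the centroid of triangle JVA ⇒ G = (1/3, 1/3)
2. R is the midpoint of AG ⇒ R = (1/6, 1/6)
3. B is the centroid of triangle JRG ⇒ B = (1/6, 1/2)
4. K is the intersection of line JR and line BV ⇒ K = (1/11, 6/11)
through K parallel to BJ: direction (-1/6, 1/2); meets AB at C = (3/22, 9/22)
C = A + t·(B−A) with t = 9/11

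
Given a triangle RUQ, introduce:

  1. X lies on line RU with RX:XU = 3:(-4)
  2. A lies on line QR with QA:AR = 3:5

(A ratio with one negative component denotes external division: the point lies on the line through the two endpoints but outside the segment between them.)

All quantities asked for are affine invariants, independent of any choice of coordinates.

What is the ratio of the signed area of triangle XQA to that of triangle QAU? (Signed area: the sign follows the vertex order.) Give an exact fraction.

[XQA]:[QAU] = -3

Assign R = (0, 0), U = (1, 0), Q = (0, 1) — the answer is frame-independent, so this choice is without loss of generality.
1. X lies on line RU with RX:XU = 3:(-4) ⇒ X = (-3, 0)
2. A lies on line QR with QA:AR = 3:5 ⇒ A = (0, 5/8)
2·[XQA] = -9/8, 2·[QAU] = 3/8
[XQA]:[QAU] = -9/8:3/8 = -3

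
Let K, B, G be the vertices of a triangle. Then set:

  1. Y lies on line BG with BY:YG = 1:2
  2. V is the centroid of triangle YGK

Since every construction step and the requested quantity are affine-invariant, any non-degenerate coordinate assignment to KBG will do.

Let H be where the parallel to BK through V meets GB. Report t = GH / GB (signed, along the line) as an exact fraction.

t = 5/9

Choose coordinates K = (0, 0), B = (1, 0), G = (0, 1).
1. Y lies on line BG with BY:YG = 1:2 ⇒ Y = (2/3, 1/3)
2. V is the centroid of triangle YGK ⇒ V = (2/9, 4/9)
through V parallel to BK: direction (-1, 0); meets GB at H = (5/9, 4/9)
H = G + t·(B−G) with t = 5/9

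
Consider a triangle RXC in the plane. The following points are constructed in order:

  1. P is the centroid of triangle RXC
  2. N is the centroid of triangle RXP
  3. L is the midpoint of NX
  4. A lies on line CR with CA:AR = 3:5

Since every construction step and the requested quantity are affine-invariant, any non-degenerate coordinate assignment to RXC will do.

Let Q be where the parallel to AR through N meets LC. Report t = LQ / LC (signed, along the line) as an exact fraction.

t = 5/13

Set R = (0, 0), X = (1, 0), C = (0, 1); any affine frame gives the same invariant.
1. P is the centroid of triangle RXC ⇒ P = (1/3, 1/3)
2. N is the centroid of triangle RXP ⇒ N = (4/9, 1/9)
3. L is the midpoint of NX ⇒ L = (13/18, 1/18)
4. A lies on line CR with CA:AR = 3:5 ⇒ A = (0, 5/8)
through N parallel to AR: direction (0, -5/8); meets LC at Q = (4/9, 49/117)
Q = L + t·(C−L) with t = 5/13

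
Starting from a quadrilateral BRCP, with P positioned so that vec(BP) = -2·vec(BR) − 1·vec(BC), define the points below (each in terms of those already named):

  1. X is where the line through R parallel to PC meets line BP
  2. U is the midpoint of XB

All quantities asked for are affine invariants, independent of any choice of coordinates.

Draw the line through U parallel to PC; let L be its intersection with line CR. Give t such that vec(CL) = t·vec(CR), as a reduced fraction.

t = 3/4

Work in coordinates with B = (0, 0), R = (1, 0), C = (0, 1), P = (-2, -1).
1. X is where the line through R parallel to PC meets line BP ⇒ X = (2, 1)
2. U is the midpoint of XB ⇒ U = (1, 1/2)
through U parallel to PC: direction (2, 2); meets CR at L = (3/4, 1/4)
L = C + t·(R−C) with t = 3/4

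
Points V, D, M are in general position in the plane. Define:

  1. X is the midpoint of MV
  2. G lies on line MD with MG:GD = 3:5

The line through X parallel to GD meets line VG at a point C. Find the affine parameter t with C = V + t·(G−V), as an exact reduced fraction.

t = 1/2

Work in coordinates with V = (0, 0), D = (1, 0), M = (0, 1).
1. X is the midpoint of MV ⇒ X = (0, 1/2)
2. G lies on line MD with MG:GD = 3:5 ⇒ G = (3/8, 5/8)
through X parallel to GD: direction (5/8, -5/8); meets VG at C = (3/16, 5/16)
C = V + t·(G−V) with t = 1/2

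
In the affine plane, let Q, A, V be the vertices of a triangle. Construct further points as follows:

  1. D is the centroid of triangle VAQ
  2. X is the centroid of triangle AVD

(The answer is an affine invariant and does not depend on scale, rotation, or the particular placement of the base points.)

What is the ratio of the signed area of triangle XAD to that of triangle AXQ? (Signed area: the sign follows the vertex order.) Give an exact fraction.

Assign Q = (0, 0), A = (1, 0), V = (0, 1) — the answer is frame-independent, so this choice is without loss of generality.
1. D is the centroid of triangle VAQ ⇒ D = (1/3, 1/3)
2. X is the centroid of triangle AVD ⇒ X = (4/9, 4/9)
2·[XAD] = -1/9, 2·[AXQ] = 4/9
[XAD]:[AXQ] = -1/9:4/9 = -1/4

[XAD]:[AXQ] = -1/4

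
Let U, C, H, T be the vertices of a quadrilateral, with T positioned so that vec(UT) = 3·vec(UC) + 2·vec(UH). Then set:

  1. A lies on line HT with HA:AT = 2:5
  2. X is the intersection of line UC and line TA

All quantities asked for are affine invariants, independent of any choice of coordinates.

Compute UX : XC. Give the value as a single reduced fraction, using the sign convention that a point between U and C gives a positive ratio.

UX:XC = -3/4

Set U = (0, 0), C = (1, 0), H = (0, 1), T = (3, 2); any affine frame gives the same invariant.
1. A lies on line HT with HA:AT = 2:5 ⇒ A = (6/7, 9/7)
2. X is the intersection of line UC and line TA ⇒ X = (-3, 0)
X = U + t·(C−U) with t = -3, so UX:XC = t:(1−t) = -3:4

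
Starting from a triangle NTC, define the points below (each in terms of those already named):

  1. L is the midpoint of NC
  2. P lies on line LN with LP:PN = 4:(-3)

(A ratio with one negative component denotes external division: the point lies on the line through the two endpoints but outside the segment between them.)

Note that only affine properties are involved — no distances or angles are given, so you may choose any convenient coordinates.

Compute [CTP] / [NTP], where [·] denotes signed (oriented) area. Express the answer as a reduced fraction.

[CTP]:[NTP] = 5/3

Work in coordinates with N = (0, 0), T = (1, 0), C = (0, 1).
1. L is the midpoint of NC ⇒ L = (0, 1/2)
2. P lies on line LN with LP:PN = 4:(-3) ⇒ P = (0, -3/2)
2·[CTP] = -5/2, 2·[NTP] = -3/2
[CTP]:[NTP] = -5/2:-3/2 = 5/3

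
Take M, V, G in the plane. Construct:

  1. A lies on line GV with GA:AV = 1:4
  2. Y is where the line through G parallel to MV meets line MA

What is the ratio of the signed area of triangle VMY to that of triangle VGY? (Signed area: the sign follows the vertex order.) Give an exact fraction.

[VMY]:[VGY] = 4

Assign M = (0, 0), V = (1, 0), G = (0, 1) — the answer is frame-independent, so this choice is without loss of generality.
1. A lies on line GV with GA:AV = 1:4 ⇒ A = (1/5, 4/5)
2. Y is where the line through G parallel to MV meets line MA ⇒ Y = (1/4, 1)
2·[VMY] = -1, 2·[VGY] = -1/4
[VMY]:[VGY] = -1:-1/4 = 4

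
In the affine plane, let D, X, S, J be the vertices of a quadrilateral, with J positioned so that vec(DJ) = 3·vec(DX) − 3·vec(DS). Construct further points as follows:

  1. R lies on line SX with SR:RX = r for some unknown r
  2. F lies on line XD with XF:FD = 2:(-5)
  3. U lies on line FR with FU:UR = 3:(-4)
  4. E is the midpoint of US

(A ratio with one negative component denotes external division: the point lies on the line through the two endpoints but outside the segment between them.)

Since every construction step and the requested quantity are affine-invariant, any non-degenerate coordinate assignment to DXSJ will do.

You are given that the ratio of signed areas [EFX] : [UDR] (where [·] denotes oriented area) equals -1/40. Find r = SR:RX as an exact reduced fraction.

Assign D = (0, 0), X = (1, 0), S = (0, 1), J = (3, -3) — the answer is frame-independent, so this choice is without loss of generality.
1. With SR:RX = r, write λ = r/(r+1) so R = S + λ·(X−S); R is affine-linear in λ
2. F lies on line XD with XF:FD = 2:(-5) ⇒ F = (5/3, 0)
3. U lies on line FR with FU:UR = 3:(-4) ⇒ U is an affine combination of earlier points and hence also affine-linear in λ
4. E is the midpoint of US ⇒ E is an affine combination of earlier points and hence also affine-linear in λ
Every point depending on R is an affine combination of R and λ-independent points, so each such coordinate is linear in λ; the λ² term in each signed area is a multiple of (X−S)×(X−S) = 0, so 2·[EFX] and 2·[UDR] are each linear in λ. Evaluating at λ=0 and λ=1:
  2·[EFX] = −λ + 2/3,   2·[UDR] = 20/3·λ − 20/3
So [EFX]:[UDR] = (−λ + 2/3) / (20/3·λ − 20/3). Setting this equal to -1/40:
  −λ + 2/3 = -1/40·(20/3·λ − 20/3)  ⇒  λ = 3/5
Then r = λ/(1−λ) = (3/5)/(2/5) = 3/2. Check: with r = 3/2, R = (3/5, 2/5) and [EFX]:[UDR] = -1/40 as required.

r = 3/2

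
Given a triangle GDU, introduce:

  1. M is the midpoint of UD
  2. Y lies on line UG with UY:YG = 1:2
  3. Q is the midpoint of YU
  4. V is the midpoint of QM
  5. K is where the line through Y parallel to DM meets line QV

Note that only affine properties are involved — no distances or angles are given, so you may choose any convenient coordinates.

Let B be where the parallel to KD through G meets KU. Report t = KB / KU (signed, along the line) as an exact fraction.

Work in coordinates with G = (0, 0), D = (1, 0), U = (0, 1).
1. M is the midpoint of UD ⇒ M = (1/2, 1/2)
2. Y lies on line UG with UY:YG = 1:2 ⇒ Y = (0, 2/3)
3. Q is the midpoint of YU ⇒ Q = (0, 5/6)
4. V is the midpoint of QM ⇒ V = (1/4, 2/3)
5. K is where the line through Y parallel to DM meets line QV ⇒ K = (-1/2, 7/6)
through G parallel to KD: direction (3/2, -7/6); meets KU at B = (-9/4, 7/4)
B = K + t·(U−K) with t = -7/2

t = -7/2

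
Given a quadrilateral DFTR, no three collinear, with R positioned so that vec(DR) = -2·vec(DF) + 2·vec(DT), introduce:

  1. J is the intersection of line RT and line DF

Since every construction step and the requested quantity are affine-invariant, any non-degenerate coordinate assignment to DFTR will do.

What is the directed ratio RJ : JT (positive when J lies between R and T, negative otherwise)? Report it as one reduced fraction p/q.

Choose coordinates D = (0, 0), F = (1, 0), T = (0, 1), R = (-2, 2).
1. J is the intersection of line RT and line DF ⇒ J = (2, 0)
J = R + t·(T−R) with t = 2, so RJ:JT = t:(1−t) = 2:-1

RJ:JT = -2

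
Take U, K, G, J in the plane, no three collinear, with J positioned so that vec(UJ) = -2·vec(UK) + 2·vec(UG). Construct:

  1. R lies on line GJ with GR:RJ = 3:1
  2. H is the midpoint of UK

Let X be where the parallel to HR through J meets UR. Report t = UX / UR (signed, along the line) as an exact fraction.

Choose coordinates U = (0, 0), K = (1, 0), G = (0, 1), J = (-2, 2).
1. R lies on line GJ with GR:RJ = 3:1 ⇒ R = (-3/2, 7/4)
2. H is the midpoint of UK ⇒ H = (1/2, 0)
through J parallel to HR: direction (-2, 7/4); meets UR at X = (-6/7, 1)
X = U + t·(R−U) with t = 4/7

t = 4/7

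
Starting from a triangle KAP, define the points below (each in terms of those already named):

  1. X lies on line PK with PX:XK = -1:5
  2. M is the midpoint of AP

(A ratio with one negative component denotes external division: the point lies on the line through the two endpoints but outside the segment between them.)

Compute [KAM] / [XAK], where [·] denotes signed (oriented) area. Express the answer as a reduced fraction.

[KAM]:[XAK] = -2/5

Work in coordinates with K = (0, 0), A = (1, 0), P = (0, 1).
1. X lies on line PK with PX:XK = -1:5 ⇒ X = (0, 5/4)
2. M is the midpoint of AP ⇒ M = (1/2, 1/2)
2·[KAM] = 1/2, 2·[XAK] = -5/4
[KAM]:[XAK] = 1/2:-5/4 = -2/5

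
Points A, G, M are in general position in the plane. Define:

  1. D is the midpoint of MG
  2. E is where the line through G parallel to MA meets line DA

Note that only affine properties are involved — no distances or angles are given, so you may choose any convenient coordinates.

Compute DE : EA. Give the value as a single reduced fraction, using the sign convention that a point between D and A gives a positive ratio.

DE:EA = -1/2

Set A = (0, 0), G = (1, 0), M = (0, 1); any affine frame gives the same invariant.
1. D is the midpoint of MG ⇒ D = (1/2, 1/2)
2. E is where the line through G parallel to MA meets line DA ⇒ E = (1, 1)
E = D + t·(A−D) with t = -1, so DE:EA = t:(1−t) = -1:2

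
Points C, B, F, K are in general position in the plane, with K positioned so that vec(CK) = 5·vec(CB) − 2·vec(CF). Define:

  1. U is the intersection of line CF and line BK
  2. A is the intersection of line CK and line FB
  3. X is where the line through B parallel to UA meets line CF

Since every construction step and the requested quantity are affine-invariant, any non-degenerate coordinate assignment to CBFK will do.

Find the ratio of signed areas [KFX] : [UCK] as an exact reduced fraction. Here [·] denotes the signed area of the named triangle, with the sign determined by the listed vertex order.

[KFX]:[UCK] = 3/5

Choose coordinates C = (0, 0), B = (1, 0), F = (0, 1), K = (5, -2).
1. U is the intersection of line CF and line BK ⇒ U = (0, 1/2)
2. A is the intersection of line CK and line FB ⇒ A = (5/3, -2/3)
3. X is where the line through B parallel to UA meets line CF ⇒ X = (0, 7/10)
2·[KFX] = 3/2, 2·[UCK] = 5/2
[KFX]:[UCK] = 3/2:5/2 = 3/5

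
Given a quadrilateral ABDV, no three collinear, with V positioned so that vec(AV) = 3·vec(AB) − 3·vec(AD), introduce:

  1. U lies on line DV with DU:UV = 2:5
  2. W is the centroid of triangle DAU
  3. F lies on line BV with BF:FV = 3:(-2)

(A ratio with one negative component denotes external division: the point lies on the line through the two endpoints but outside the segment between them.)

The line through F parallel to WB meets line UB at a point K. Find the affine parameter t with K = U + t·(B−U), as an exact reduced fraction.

Assign A = (0, 0), B = (1, 0), D = (0, 1), V = (3, -3) — the answer is frame-independent, so this choice is without loss of generality.
1. U lies on line DV with DU:UV = 2:5 ⇒ U = (6/7, -1/7)
2. W is the centroid of triangle DAU ⇒ W = (2/7, 2/7)
3. F lies on line BV with BF:FV = 3:(-2) ⇒ F = (7, -9)
through F parallel to WB: direction (5/7, -2/7); meets UB at K = (-26/7, -33/7)
K = U + t·(B−U) with t = -32

t = -32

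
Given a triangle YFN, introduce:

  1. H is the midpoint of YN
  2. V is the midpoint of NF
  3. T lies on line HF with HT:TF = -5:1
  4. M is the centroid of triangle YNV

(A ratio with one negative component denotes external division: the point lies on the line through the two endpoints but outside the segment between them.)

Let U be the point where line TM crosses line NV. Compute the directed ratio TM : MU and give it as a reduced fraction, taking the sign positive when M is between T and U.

Assign Y = (0, 0), F = (1, 0), N = (0, 1) — the answer is frame-independent, so this choice is without loss of generality.
1. H is the midpoint of YN ⇒ H = (0, 1/2)
2. V is the midpoint of NF ⇒ V = (1/2, 1/2)
3. T lies on line HF with HT:TF = -5:1 ⇒ T = (5/4, -1/8)
4. M is the centroid of triangle YNV ⇒ M = (1/6, 1/2)
line TM meets NV at U = (21/22, 1/22)
M = T + t·(U−T) with t = 11/3, so TM:MU = 11/3:-8/3

TM:MU = -11/8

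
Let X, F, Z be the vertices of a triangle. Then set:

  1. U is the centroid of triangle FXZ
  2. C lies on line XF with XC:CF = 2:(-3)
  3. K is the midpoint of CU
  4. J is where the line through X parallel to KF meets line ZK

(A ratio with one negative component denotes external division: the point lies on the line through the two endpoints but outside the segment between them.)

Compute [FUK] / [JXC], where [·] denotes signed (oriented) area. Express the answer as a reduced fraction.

[FUK]:[JXC] = -3

Work in coordinates with X = (0, 0), F = (1, 0), Z = (0, 1).
1. U is the centroid of triangle FXZ ⇒ U = (1/3, 1/3)
2. C lies on line XF with XC:CF = 2:(-3) ⇒ C = (-2, 0)
3. K is the midpoint of CU ⇒ K = (-5/6, 1/6)
4. J is where the line through X parallel to KF meets line ZK ⇒ J = (-11/12, 1/12)
2·[FUK] = 1/2, 2·[JXC] = -1/6
[FUK]:[JXC] = 1/2:-1/6 = -3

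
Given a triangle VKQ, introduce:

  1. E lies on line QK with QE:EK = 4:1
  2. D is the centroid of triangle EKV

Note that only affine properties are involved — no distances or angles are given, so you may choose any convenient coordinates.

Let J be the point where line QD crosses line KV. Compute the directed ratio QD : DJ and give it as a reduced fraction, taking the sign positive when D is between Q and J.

QD:DJ = 14

Work in coordinates with V = (0, 0), K = (1, 0), Q = (0, 1).
1. E lies on line QK with QE:EK = 4:1 ⇒ E = (4/5, 1/5)
2. D is the centroid of triangle EKV ⇒ D = (3/5, 1/15)
line QD meets KV at J = (9/14, 0)
D = Q + t·(J−Q) with t = 14/15, so QD:DJ = 14/15:1/15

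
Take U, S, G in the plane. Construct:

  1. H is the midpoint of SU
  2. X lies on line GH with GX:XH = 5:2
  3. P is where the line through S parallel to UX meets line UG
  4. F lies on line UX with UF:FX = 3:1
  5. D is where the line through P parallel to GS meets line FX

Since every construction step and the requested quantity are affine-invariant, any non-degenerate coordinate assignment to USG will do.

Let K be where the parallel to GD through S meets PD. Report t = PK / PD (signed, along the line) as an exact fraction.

t = -5/4

Choose coordinates U = (0, 0), S = (1, 0), G = (0, 1).
1. H is the midpoint of SU ⇒ H = (1/2, 0)
2. X lies on line GH with GX:XH = 5:2 ⇒ X = (5/14, 2/7)
3. P is where the line through S parallel to UX meets line UG ⇒ P = (0, -4/5)
4. F lies on line UX with UF:FX = 3:1 ⇒ F = (15/56, 3/14)
5. D is where the line through P parallel to GS meets line FX ⇒ D = (-4/9, -16/45)
through S parallel to GD: direction (-4/9, -61/45); meets PD at K = (5/9, -61/45)
K = P + t·(D−P) with t = -5/4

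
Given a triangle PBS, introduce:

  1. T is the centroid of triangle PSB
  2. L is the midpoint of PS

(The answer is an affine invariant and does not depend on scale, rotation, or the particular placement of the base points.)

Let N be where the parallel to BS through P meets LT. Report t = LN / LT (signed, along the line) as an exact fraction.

t = -3

Assign P = (0, 0), B = (1, 0), S = (0, 1) — the answer is frame-independent, so this choice is without loss of generality.
1. T is the centroid of triangle PSB ⇒ T = (1/3, 1/3)
2. L is the midpoint of PS ⇒ L = (0, 1/2)
through P parallel to BS: direction (-1, 1); meets LT at N = (-1, 1)
N = L + t·(T−L) with t = -3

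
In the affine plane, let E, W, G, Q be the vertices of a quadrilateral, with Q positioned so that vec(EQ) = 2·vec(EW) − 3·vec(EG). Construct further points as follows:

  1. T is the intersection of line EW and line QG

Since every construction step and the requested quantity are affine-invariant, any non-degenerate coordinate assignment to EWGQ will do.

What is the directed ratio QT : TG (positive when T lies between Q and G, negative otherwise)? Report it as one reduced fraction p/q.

QT:TG = 3

Choose coordinates E = (0, 0), W = (1, 0), G = (0, 1), Q = (2, -3).
1. T is the intersection of line EW and line QG ⇒ T = (1/2, 0)
T = Q + t·(G−Q) with t = 3/4, so QT:TG = t:(1−t) = 3/4:1/4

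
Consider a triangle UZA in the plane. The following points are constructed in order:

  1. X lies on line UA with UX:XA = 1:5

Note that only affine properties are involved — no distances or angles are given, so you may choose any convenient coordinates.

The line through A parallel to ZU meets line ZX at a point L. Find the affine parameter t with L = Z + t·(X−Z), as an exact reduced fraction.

t = 6

Work in coordinates with U = (0, 0), Z = (1, 0), A = (0, 1).
1. X lies on line UA with UX:XA = 1:5 ⇒ X = (0, 1/6)
through A parallel to ZU: direction (-1, 0); meets ZX at L = (-5, 1)
L = Z + t·(X−Z) with t = 6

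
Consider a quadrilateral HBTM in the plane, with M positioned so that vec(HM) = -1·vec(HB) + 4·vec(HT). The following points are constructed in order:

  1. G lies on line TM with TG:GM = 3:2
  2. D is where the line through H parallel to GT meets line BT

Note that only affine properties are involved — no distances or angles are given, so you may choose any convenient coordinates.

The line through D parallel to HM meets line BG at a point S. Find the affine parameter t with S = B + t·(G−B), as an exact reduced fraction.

t = 5/4

Work in coordinates with H = (0, 0), B = (1, 0), T = (0, 1), M = (-1, 4).
1. G lies on line TM with TG:GM = 3:2 ⇒ G = (-3/5, 14/5)
2. D is where the line through H parallel to GT meets line BT ⇒ D = (-1/2, 3/2)
through D parallel to HM: direction (-1, 4); meets BG at S = (-1, 7/2)
S = B + t·(G−B) with t = 5/4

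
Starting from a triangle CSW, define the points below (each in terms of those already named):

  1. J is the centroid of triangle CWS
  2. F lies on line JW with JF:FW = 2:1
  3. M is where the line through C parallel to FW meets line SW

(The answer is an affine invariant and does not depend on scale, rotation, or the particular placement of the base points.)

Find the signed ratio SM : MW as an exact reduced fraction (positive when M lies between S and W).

Work in coordinates with C = (0, 0), S = (1, 0), W = (0, 1).
1. J is the centroid of triangle CWS ⇒ J = (1/3, 1/3)
2. F lies on line JW with JF:FW = 2:1 ⇒ F = (1/9, 7/9)
3. M is where the line through C parallel to FW meets line SW ⇒ M = (-1, 2)
M = S + t·(W−S) with t = 2, so SM:MW = t:(1−t) = 2:-1

SM:MW = -2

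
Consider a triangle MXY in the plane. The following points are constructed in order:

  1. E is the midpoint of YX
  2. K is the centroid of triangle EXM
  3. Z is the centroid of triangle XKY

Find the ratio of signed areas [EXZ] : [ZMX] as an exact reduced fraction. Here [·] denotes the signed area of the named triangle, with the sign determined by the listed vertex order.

[EXZ]:[ZMX] = -1/7

Work in coordinates with M = (0, 0), X = (1, 0), Y = (0, 1).
1. E is the midpoint of YX ⇒ E = (1/2, 1/2)
2. K is the centroid of triangle EXM ⇒ K = (1/2, 1/6)
3. Z is the centroid of triangle XKY ⇒ Z = (1/2, 7/18)
2·[EXZ] = -1/18, 2·[ZMX] = 7/18
[EXZ]:[ZMX] = -1/18:7/18 = -1/7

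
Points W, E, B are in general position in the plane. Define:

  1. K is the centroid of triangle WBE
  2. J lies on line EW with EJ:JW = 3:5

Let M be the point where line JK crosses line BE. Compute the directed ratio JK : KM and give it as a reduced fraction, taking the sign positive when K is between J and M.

Set W = (0, 0), E = (1, 0), B = (0, 1); any affine frame gives the same invariant.
1. K is the centroid of triangle WBE ⇒ K = (1/3, 1/3)
2. J lies on line EW with EJ:JW = 3:5 ⇒ J = (5/8, 0)
line JK meets BE at M = (-2, 3)
K = J + t·(M−J) with t = 1/9, so JK:KM = 1/9:8/9

JK:KM = 1/8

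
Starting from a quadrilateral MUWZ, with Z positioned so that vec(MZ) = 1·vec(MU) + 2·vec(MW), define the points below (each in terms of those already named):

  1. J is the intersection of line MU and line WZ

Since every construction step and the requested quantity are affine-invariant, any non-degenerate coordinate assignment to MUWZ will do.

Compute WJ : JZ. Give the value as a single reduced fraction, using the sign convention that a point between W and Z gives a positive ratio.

WJ:JZ = -1/2

Choose coordinates M = (0, 0), U = (1, 0), W = (0, 1), Z = (1, 2).
1. J is the intersection of line MU and line WZ ⇒ J = (-1, 0)
J = W + t·(Z−W) with t = -1, so WJ:JZ = t:(1−t) = -1:2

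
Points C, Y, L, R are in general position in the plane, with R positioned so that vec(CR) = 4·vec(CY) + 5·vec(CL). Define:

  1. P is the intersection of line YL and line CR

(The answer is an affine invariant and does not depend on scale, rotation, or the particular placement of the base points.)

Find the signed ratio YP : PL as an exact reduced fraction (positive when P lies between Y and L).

YP:PL = 5/4

Work in coordinates with C = (0, 0), Y = (1, 0), L = (0, 1), R = (4, 5).
1. P is the intersection of line YL and line CR ⇒ P = (4/9, 5/9)
P = Y + t·(L−Y) with t = 5/9, so YP:PL = t:(1−t) = 5/9:4/9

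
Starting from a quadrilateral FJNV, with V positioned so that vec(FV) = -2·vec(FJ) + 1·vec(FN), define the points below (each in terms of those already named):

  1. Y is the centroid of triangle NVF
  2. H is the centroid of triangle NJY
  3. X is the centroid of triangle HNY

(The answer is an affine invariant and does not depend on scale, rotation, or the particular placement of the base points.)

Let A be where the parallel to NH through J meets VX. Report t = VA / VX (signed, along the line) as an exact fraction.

t = 11/7

Set F = (0, 0), J = (1, 0), N = (0, 1), V = (-2, 1); any affine frame gives the same invariant.
1. Y is the centroid of triangle NVF ⇒ Y = (-2/3, 2/3)
2. H is the centroid of triangle NJY ⇒ H = (1/9, 5/9)
3. X is the centroid of triangle HNY ⇒ X = (-5/27, 20/27)
through J parallel to NH: direction (1/9, -4/9); meets VX at A = (23/27, 16/27)
A = V + t·(X−V) with t = 11/7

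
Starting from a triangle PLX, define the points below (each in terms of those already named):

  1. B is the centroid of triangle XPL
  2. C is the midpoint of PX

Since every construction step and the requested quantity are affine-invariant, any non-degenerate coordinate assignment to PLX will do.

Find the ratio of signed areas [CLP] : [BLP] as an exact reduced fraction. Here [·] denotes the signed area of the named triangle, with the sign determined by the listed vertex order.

Choose coordinates P = (0, 0), L = (1, 0), X = (0, 1).
1. B is the centroid of triangle XPL ⇒ B = (1/3, 1/3)
2. C is the midpoint of PX ⇒ C = (0, 1/2)
2·[CLP] = -1/2, 2·[BLP] = -1/3
[CLP]:[BLP] = -1/2:-1/3 = 3/2

[CLP]:[BLP] = 3/2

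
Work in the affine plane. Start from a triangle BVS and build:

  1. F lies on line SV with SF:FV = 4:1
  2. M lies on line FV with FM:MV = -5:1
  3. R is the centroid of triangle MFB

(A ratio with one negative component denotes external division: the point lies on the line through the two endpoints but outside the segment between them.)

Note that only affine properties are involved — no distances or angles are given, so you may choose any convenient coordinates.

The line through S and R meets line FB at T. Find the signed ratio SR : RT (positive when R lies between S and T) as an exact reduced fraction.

Set B = (0, 0), V = (1, 0), S = (0, 1); any affine frame gives the same invariant.
1. F lies on line SV with SF:FV = 4:1 ⇒ F = (4/5, 1/5)
2. M lies on line FV with FM:MV = -5:1 ⇒ M = (21/20, -1/20)
3. R is the centroid of triangle MFB ⇒ R = (37/60, 1/20)
line SR meets FB at T = (148/265, 37/265)
R = S + t·(T−S) with t = 53/48, so SR:RT = 53/48:-5/48

SR:RT = -53/5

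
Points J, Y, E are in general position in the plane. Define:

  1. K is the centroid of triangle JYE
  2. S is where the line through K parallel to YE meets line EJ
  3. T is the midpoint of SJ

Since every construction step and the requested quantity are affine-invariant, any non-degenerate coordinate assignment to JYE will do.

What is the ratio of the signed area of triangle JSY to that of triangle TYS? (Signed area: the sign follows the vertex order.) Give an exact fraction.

Choose coordinates J = (0, 0), Y = (1, 0), E = (0, 1).
1. K is the centroid of triangle JYE ⇒ K = (1/3, 1/3)
2. S is where the line through K parallel to YE meets line EJ ⇒ S = (0, 2/3)
3. T is the midpoint of SJ ⇒ T = (0, 1/3)
2·[JSY] = -2/3, 2·[TYS] = 1/3
[JSY]:[TYS] = -2/3:1/3 = -2

[JSY]:[TYS] = -2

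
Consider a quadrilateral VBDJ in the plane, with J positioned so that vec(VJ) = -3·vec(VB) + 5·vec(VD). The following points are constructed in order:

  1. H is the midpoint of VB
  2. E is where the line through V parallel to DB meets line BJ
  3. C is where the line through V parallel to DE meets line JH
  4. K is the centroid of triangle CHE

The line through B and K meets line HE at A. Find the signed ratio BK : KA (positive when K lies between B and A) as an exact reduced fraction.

BK:KA = -3

Choose coordinates V = (0, 0), B = (1, 0), D = (0, 1), J = (-3, 5).
1. H is the midpoint of VB ⇒ H = (1/2, 0)
2. E is where the line through V parallel to DB meets line BJ ⇒ E = (5, -5)
3. C is where the line through V parallel to DE meets line JH ⇒ C = (25/8, -15/4)
4. K is the centroid of triangle CHE ⇒ K = (23/8, -35/12)
line BK meets HE at A = (9/4, -35/18)
K = B + t·(A−B) with t = 3/2, so BK:KA = 3/2:-1/2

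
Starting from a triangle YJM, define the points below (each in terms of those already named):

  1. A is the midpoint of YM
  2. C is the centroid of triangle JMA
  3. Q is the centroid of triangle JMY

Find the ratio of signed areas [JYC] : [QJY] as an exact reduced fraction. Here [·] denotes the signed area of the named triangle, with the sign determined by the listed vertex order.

[JYC]:[QJY] = 3/2

Work in coordinates with Y = (0, 0), J = (1, 0), M = (0, 1).
1. A is the midpoint of YM ⇒ A = (0, 1/2)
2. C is the centroid of triangle JMA ⇒ C = (1/3, 1/2)
3. Q is the centroid of triangle JMY ⇒ Q = (1/3, 1/3)
2·[JYC] = -1/2, 2·[QJY] = -1/3
[JYC]:[QJY] = -1/2:-1/3 = 3/2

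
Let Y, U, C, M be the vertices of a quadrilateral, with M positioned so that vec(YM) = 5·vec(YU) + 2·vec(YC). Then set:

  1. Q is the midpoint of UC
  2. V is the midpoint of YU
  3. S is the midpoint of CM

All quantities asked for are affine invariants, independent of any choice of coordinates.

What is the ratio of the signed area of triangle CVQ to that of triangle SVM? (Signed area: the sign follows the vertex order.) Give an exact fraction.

Choose coordinates Y = (0, 0), U = (1, 0), C = (0, 1), M = (5, 2).
1. Q is the midpoint of UC ⇒ Q = (1/2, 1/2)
2. V is the midpoint of YU ⇒ V = (1/2, 0)
3. S is the midpoint of CM ⇒ S = (5/2, 3/2)
2·[CVQ] = 1/4, 2·[SVM] = 11/4
[CVQ]:[SVM] = 1/4:11/4 = 1/11

[CVQ]:[SVM] = 1/11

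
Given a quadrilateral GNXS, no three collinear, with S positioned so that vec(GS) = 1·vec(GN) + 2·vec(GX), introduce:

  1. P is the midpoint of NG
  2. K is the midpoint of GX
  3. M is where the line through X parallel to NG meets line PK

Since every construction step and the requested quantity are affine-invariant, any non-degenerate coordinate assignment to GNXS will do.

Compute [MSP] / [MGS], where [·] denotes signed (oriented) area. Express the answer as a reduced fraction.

Choose coordinates G = (0, 0), N = (1, 0), X = (0, 1), S = (1, 2).
1. P is the midpoint of NG ⇒ P = (1/2, 0)
2. K is the midpoint of GX ⇒ K = (0, 1/2)
3. M is where the line through X parallel to NG meets line PK ⇒ M = (-1/2, 1)
2·[MSP] = -5/2, 2·[MGS] = 2
[MSP]:[MGS] = -5/2:2 = -5/4

[MSP]:[MGS] = -5/4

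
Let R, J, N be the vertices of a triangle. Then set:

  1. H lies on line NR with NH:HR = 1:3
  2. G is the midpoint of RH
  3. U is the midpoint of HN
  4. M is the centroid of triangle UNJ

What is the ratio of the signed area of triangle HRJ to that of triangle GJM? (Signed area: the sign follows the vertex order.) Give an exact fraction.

Assign R = (0, 0), J = (1, 0), N = (0, 1) — the answer is frame-independent, so this choice is without loss of generality.
1. H lies on line NR with NH:HR = 1:3 ⇒ H = (0, 3/4)
2. G is the midpoint of RH ⇒ G = (0, 3/8)
3. U is the midpoint of HN ⇒ U = (0, 7/8)
4. M is the centroid of triangle UNJ ⇒ M = (1/3, 5/8)
2·[HRJ] = 3/4, 2·[GJM] = 3/8
[HRJ]:[GJM] = 3/4:3/8 = 2

[HRJ]:[GJM] = 2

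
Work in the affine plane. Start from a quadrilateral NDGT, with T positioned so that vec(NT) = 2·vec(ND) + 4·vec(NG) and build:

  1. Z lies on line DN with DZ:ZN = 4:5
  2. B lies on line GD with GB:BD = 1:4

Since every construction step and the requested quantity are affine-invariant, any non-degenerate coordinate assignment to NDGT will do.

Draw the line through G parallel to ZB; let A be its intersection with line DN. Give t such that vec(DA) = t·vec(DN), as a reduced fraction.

Choose coordinates N = (0, 0), D = (1, 0), G = (0, 1), T = (2, 4).
1. Z lies on line DN with DZ:ZN = 4:5 ⇒ Z = (5/9, 0)
2. B lies on line GD with GB:BD = 1:4 ⇒ B = (1/5, 4/5)
through G parallel to ZB: direction (-16/45, 4/5); meets DN at A = (4/9, 0)
A = D + t·(N−D) with t = 5/9

t = 5/9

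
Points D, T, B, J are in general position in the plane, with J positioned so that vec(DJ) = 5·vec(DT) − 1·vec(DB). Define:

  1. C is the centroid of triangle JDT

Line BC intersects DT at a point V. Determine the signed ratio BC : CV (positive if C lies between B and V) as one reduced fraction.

BC:CV = -4

Assign D = (0, 0), T = (1, 0), B = (0, 1), J = (5, -1) — the answer is frame-independent, so this choice is without loss of generality.
1. C is the centroid of triangle JDT ⇒ C = (2, -1/3)
line BC meets DT at V = (3/2, 0)
C = B + t·(V−B) with t = 4/3, so BC:CV = 4/3:-1/3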